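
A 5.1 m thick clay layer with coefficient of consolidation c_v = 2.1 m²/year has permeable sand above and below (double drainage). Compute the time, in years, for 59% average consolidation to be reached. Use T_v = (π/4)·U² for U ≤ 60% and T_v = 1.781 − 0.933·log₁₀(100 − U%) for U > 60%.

t ≈ 0.847 years

Drainage path length: H_d = H/2 = 2.55 m (double drainage).
U ≤ 60%: T_v = (π/4)·U² = (π/4)×0.59² = 0.2734.
t = T_v·H_d²/c_v = 0.2734×2.55²/2.1 = 0.8466 years.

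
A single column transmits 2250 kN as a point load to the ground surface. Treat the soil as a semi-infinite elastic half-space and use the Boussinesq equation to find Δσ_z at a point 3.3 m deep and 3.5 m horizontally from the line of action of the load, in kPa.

Δσ_z ≈ 15 kPa

Boussinesq vertical stress below a point load on an elastic half-space:
Δσ_z = 3P/(2πz²) · [1 + (r/z)²]^(−5/2)
r/z = 3.5/3.3 = 1.0606; [1+(r/z)²]^(−5/2) = 0.15194.
Δσ_z = 3×2250/(2π×3.3²) × 0.15194 = 98.65 × 0.15194 = 14.99 kPa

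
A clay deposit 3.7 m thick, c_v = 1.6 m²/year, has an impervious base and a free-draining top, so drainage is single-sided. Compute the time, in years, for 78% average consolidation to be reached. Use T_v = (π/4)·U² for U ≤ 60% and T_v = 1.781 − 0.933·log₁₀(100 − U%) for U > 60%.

Drainage path length: H_d = H = 3.7 m (single drainage).
U > 60%: T_v = 1.781 − 0.933·log₁₀(100 − 78) = 0.52852.
t = T_v·H_d²/c_v = 0.52852×3.7²/1.6 = 4.522 years.

t ≈ 4.52 years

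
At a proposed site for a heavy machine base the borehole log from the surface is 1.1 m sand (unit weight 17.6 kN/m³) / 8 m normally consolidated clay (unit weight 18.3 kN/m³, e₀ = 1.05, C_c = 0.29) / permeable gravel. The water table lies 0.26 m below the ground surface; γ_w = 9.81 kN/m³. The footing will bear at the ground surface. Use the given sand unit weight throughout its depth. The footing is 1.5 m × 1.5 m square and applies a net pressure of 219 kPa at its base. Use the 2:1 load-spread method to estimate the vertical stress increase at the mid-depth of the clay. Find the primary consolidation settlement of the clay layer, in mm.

Mid-depth of clay below the ground surface: z = 1.1 + 8/2 = 5.1 m.
Total vertical stress at mid-clay: σ_v = 17.6×1.1 + 18.3×4 = 92.56 kPa.
Pore pressure: u = 9.81×(5.1 − 0.26) = 47.48 kPa.
Initial effective stress: σ'_0 = σ_v − u = 92.56 − 47.48 = 45.08 kPa.
Stress increase at mid-clay by the 2:1 spreading method:
Δσ = qBL/((B+z)(L+z)) = 219×1.5×1.5/((1.5+5.1)(1.5+5.1)) = 11.312 kPa
Final effective stress: σ'_f = σ'_0 + Δσ = 45.08 + 11.312 = 56.392 kPa.
Normally consolidated clay, so the full stress increment lies on the virgin compression line:
S_c = C_c·H/(1+e₀)·log₁₀(σ'_f/σ'_0) = 0.29×8/(1+1.05)×log₁₀(56.392/45.08)
    = 1.1317 × 0.097234 = 0.11 m

S_c ≈ 110 mm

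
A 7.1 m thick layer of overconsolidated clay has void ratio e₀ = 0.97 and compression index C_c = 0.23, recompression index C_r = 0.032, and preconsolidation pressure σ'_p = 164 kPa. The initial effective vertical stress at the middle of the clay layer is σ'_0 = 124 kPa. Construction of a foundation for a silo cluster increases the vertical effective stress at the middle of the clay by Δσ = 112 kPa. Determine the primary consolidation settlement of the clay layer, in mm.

S_c ≈ 145 mm

Final effective stress: σ'_f = 124 + 112 = 236 kPa.
σ'_f = 236 > σ'_p = 164 kPa, so the stress path crosses the preconsolidation pressure — recompression up to σ'_p, then virgin compression beyond:
S_c = H/(1+e₀)·[C_r·log₁₀(σ'_p/σ'_0) + C_c·log₁₀(σ'_f/σ'_p)]
    = 7.1/1.97 × [0.032×log₁₀(164/124) + 0.23×log₁₀(236/164)]
    = 3.6041 × [0.0038855 + 0.036356] = 0.145 m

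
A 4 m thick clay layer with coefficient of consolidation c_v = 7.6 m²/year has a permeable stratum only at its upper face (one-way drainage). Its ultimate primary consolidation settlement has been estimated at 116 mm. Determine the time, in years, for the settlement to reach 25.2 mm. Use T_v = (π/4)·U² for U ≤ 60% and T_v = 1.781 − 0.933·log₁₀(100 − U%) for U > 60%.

t ≈ 0.078 years

Drainage path length: H_d = H = 4 m (single drainage).
U = S(t)/S_ult = 25.2/116 = 0.2172.
U ≤ 60%: T_v = (π/4)·U² = (π/4)×0.21724² = 0.037066.
t = T_v·H_d²/c_v = 0.037066×4²/7.6 = 0.07803 years.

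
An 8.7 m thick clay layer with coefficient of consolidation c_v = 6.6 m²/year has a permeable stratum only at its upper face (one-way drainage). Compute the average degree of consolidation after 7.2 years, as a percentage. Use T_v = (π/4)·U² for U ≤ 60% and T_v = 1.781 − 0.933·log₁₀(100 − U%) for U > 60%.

U ≈ 82.8 %

Drainage path length: H_d = H = 8.7 m (single drainage).
T_v = c_v·t/H_d² = 6.6×7.2/8.7² = 0.62782.
T_v = 0.62782 corresponds to the U > 60% branch:
U = 1 − 10^((1.781 − T_v)/0.933)/100 = 0.8278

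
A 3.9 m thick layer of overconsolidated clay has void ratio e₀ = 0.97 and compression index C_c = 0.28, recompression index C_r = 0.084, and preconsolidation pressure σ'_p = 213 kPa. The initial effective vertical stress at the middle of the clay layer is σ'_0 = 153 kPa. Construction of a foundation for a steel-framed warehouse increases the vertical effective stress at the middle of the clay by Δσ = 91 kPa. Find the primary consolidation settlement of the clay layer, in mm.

S_c ≈ 56.6 mm

Final effective stress: σ'_f = 153 + 91 = 244 kPa.
σ'_f = 244 > σ'_p = 213 kPa, so the stress path crosses the preconsolidation pressure — recompression up to σ'_p, then virgin compression beyond:
S_c = H/(1+e₀)·[C_r·log₁₀(σ'_p/σ'_0) + C_c·log₁₀(σ'_f/σ'_p)]
    = 3.9/1.97 × [0.084×log₁₀(213/153) + 0.28×log₁₀(244/213)]
    = 1.9797 × [0.01207 + 0.016523] = 0.05661 m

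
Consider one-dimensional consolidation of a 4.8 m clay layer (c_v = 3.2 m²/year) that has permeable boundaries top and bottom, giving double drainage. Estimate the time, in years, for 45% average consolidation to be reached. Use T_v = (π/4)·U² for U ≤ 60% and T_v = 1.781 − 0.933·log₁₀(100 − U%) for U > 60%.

Drainage path length: H_d = H/2 = 2.4 m (double drainage).
U ≤ 60%: T_v = (π/4)·U² = (π/4)×0.45² = 0.15904.
t = T_v·H_d²/c_v = 0.15904×2.4²/3.2 = 0.2863 years.

t ≈ 0.286 years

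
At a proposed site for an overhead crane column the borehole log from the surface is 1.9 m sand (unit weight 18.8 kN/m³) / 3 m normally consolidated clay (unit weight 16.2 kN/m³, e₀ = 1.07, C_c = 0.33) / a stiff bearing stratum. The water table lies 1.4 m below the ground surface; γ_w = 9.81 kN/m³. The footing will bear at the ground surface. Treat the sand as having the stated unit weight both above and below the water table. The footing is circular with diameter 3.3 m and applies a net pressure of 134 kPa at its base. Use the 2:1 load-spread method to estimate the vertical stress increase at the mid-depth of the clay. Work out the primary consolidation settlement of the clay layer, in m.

Mid-depth of clay below the ground surface: z = 1.9 + 3/2 = 3.4 m.
Total vertical stress at mid-clay: σ_v = 18.8×1.9 + 16.2×1.5 = 60.02 kPa.
Pore pressure: u = 9.81×(3.4 − 1.4) = 19.62 kPa.
Initial effective stress: σ'_0 = σ_v − u = 60.02 − 19.62 = 40.4 kPa.
Stress increase at mid-clay by the 2:1 spreading method:
Δσ ≈ qD²/(D+z)² = 134×3.3²/(3.3+3.4)² = 32.507 kPa
Final effective stress: σ'_f = σ'_0 + Δσ = 40.4 + 32.507 = 72.907 kPa.
Normally consolidated clay, so the full stress increment lies on the virgin compression line:
S_c = C_c·H/(1+e₀)·log₁₀(σ'_f/σ'_0) = 0.33×3/(1+1.07)×log₁₀(72.907/40.4)
    = 0.47826 × 0.25639 = 0.1226 m

S_c ≈ 0.123 m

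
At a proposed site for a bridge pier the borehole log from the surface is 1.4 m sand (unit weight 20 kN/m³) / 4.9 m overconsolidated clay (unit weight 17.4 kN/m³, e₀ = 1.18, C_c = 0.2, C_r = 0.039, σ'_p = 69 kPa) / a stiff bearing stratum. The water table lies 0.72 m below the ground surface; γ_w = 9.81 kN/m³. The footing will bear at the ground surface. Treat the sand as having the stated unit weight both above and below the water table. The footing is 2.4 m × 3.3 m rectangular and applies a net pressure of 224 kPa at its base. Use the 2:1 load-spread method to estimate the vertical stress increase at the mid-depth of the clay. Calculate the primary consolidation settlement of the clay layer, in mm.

S_c ≈ 48.8 mm

Mid-depth of clay below the ground surface: z = 1.4 + 4.9/2 = 3.85 m.
Total vertical stress at mid-clay: σ_v = 20×1.4 + 17.4×2.45 = 70.63 kPa.
Pore pressure: u = 9.81×(3.85 − 0.72) = 30.705 kPa.
Initial effective stress: σ'_0 = σ_v − u = 70.63 − 30.705 = 39.925 kPa.
Stress increase at mid-clay by the 2:1 spreading method:
Δσ = qBL/((B+z)(L+z)) = 224×2.4×3.3/((2.4+3.85)(3.3+3.85)) = 39.7 kPa
Final effective stress: σ'_f = 39.925 + 39.7 = 79.625 kPa.
σ'_f = 79.625 > σ'_p = 69 kPa, so the stress path crosses the preconsolidation pressure — recompression up to σ'_p, then virgin compression beyond:
S_c = H/(1+e₀)·[C_r·log₁₀(σ'_p/σ'_0) + C_c·log₁₀(σ'_f/σ'_p)]
    = 4.9/2.18 × [0.039×log₁₀(69/39.925) + 0.2×log₁₀(79.625/69)]
    = 2.2477 × [0.0092666 + 0.01244] = 0.04879 m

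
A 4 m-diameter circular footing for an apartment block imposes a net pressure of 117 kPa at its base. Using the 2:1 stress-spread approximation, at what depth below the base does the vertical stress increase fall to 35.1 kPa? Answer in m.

z ≈ 3.3 m

2:1 spreading — at depth z the loaded area has grown by z in each plan dimension:
qD²/(D+z)² = Δσ_z ⇒ z = D(√(q/Δσ_z) − 1) = 4×(√(117/35.1) − 1) = 3.303 m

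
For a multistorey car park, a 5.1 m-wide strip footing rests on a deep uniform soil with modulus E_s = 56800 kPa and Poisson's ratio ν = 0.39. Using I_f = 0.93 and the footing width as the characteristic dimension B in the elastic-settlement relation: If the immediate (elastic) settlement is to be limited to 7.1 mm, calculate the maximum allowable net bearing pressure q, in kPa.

S_e = q·B·(1−ν²)/E_s · I_f  ⇒  q = S_e·E_s / (B·(1−ν²)·I_f).
q = 0.0071 × 56800 / (5.1 × 0.8479 × 0.93) = 100.3 kPa

q ≈ 100 kPa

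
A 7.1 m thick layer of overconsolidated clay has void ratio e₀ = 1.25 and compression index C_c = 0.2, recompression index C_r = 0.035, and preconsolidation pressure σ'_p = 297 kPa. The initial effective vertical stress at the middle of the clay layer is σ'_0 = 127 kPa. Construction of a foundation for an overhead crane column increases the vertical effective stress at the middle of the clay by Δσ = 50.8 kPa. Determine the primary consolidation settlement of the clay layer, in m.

S_c ≈ 0.0161 m

Final effective stress: σ'_f = 127 + 50.8 = 177.8 kPa.
σ'_f = 177.8 ≤ σ'_p = 297 kPa, so the clay remains overconsolidated and only the recompression index applies:
S_c = C_r·H/(1+e₀)·log₁₀(σ'_f/σ'_0) = 0.035×7.1/2.25×log₁₀(177.8/127)
    = 0.11045 × 0.14613 = 0.01614 m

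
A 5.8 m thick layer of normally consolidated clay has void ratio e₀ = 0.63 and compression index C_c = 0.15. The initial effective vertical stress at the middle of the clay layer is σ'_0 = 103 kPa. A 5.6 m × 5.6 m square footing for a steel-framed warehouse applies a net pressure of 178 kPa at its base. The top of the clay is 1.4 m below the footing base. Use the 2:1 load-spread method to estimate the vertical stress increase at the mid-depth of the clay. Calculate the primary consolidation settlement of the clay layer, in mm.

Mid-depth of clay below the footing base: z = 1.4 + 5.8/2 = 4.3 m.
Stress increase at mid-clay by the 2:1 spreading method:
Δσ = qBL/((B+z)(L+z)) = 178×5.6×5.6/((5.6+4.3)(5.6+4.3)) = 56.954 kPa
Final effective stress: σ'_f = σ'_0 + Δσ = 103 + 56.954 = 159.95 kPa.
Normally consolidated clay, so the full stress increment lies on the virgin compression line:
S_c = C_c·H/(1+e₀)·log₁₀(σ'_f/σ'_0) = 0.15×5.8/(1+0.63)×log₁₀(159.95/103)
    = 0.53374 × 0.19115 = 0.102 m

S_c ≈ 102 mm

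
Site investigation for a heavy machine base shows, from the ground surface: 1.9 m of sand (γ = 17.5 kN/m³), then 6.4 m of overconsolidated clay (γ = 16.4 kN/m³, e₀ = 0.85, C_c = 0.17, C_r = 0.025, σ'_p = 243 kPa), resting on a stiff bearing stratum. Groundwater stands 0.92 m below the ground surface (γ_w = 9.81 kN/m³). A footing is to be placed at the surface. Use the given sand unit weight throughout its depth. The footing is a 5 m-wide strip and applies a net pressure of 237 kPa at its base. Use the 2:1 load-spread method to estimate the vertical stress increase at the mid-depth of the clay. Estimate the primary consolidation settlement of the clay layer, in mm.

Mid-depth of clay below the ground surface: z = 1.9 + 6.4/2 = 5.1 m.
Total vertical stress at mid-clay: σ_v = 17.5×1.9 + 16.4×3.2 = 85.73 kPa.
Pore pressure: u = 9.81×(5.1 − 0.92) = 41.006 kPa.
Initial effective stress: σ'_0 = σ_v − u = 85.73 − 41.006 = 44.724 kPa.
Stress increase at mid-clay by the 2:1 spreading method:
Δσ = qB/(B+z) = 237×5/(5+5.1) = 117.33 kPa
Final effective stress: σ'_f = 44.724 + 117.33 = 162.05 kPa.
σ'_f = 162.05 ≤ σ'_p = 243 kPa, so the clay remains overconsolidated and only the recompression index applies:
S_c = C_r·H/(1+e₀)·log₁₀(σ'_f/σ'_0) = 0.025×6.4/1.85×log₁₀(162.05/44.724)
    = 0.086487 × 0.55911 = 0.04836 m

S_c ≈ 48.4 mm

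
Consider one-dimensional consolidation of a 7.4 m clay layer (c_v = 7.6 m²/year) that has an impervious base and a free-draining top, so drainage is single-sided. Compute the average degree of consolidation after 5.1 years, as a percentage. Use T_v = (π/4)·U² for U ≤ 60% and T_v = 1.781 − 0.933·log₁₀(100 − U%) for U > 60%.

Drainage path length: H_d = H = 7.4 m (single drainage).
T_v = c_v·t/H_d² = 7.6×5.1/7.4² = 0.70782.
T_v = 0.70782 corresponds to the U > 60% branch:
U = 1 − 10^((1.781 − T_v)/0.933)/100 = 0.8587

U ≈ 85.9 %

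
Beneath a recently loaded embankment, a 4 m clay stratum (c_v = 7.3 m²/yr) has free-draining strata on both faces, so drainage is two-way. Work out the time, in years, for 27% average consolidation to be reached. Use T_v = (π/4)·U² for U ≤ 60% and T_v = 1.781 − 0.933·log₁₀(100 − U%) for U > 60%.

Drainage path length: H_d = H/2 = 2 m (double drainage).
U ≤ 60%: T_v = (π/4)·U² = (π/4)×0.27² = 0.057256.
t = T_v·H_d²/c_v = 0.057256×2²/7.3 = 0.03137 years.

t ≈ 0.0314 years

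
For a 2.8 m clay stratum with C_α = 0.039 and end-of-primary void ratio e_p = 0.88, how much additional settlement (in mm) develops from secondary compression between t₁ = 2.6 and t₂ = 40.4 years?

Secondary compression: S_s = C_α·H/(1+e_p)·log₁₀(t₂/t₁)
S_s = 0.039×2.8/(1+0.88)×log₁₀(40.4/2.6)
    = 0.05809 × 1.191 = 0.0692 m

S_s ≈ 69.2 mm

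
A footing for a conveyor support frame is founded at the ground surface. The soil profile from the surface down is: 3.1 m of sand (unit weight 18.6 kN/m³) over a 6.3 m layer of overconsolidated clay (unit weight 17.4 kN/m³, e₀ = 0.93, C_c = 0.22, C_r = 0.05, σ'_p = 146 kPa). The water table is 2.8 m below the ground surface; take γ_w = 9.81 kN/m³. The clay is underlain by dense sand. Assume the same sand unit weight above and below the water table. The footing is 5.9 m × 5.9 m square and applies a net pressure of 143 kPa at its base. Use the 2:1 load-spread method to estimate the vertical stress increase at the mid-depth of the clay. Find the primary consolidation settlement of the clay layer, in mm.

S_c ≈ 25.3 mm

Mid-depth of clay below the ground surface: z = 3.1 + 6.3/2 = 6.25 m.
Total vertical stress at mid-clay: σ_v = 18.6×3.1 + 17.4×3.15 = 112.47 kPa.
Pore pressure: u = 9.81×(6.25 − 2.8) = 33.845 kPa.
Initial effective stress: σ'_0 = σ_v − u = 112.47 − 33.845 = 78.625 kPa.
Stress increase at mid-clay by the 2:1 spreading method:
Δσ = qBL/((B+z)(L+z)) = 143×5.9×5.9/((5.9+6.25)(5.9+6.25)) = 33.72 kPa
Final effective stress: σ'_f = 78.625 + 33.72 = 112.34 kPa.
σ'_f = 112.34 ≤ σ'_p = 146 kPa, so the clay remains overconsolidated and only the recompression index applies:
S_c = C_r·H/(1+e₀)·log₁₀(σ'_f/σ'_0) = 0.05×6.3/1.93×log₁₀(112.34/78.625)
    = 0.16321 × 0.15497 = 0.02529 m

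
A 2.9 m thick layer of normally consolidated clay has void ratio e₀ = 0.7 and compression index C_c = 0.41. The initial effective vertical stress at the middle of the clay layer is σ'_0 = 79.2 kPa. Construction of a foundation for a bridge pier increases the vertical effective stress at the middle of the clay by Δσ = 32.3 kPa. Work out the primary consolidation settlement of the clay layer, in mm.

S_c ≈ 104 mm

Final effective stress: σ'_f = σ'_0 + Δσ = 79.2 + 32.3 = 111.5 kPa.
Normally consolidated clay, so the full stress increment lies on the virgin compression line:
S_c = C_c·H/(1+e₀)·log₁₀(σ'_f/σ'_0) = 0.41×2.9/(1+0.7)×log₁₀(111.5/79.2)
    = 0.69941 × 0.14855 = 0.1039 m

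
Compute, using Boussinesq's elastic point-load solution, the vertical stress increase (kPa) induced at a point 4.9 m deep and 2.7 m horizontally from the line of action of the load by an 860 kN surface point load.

Boussinesq vertical stress below a point load on an elastic half-space:
Δσ_z = 3P/(2πz²) · [1 + (r/z)²]^(−5/2)
r/z = 2.7/4.9 = 0.55102; [1+(r/z)²]^(−5/2) = 0.51537.
Δσ_z = 3×860/(2π×4.9²) × 0.51537 = 17.102 × 0.51537 = 8.814 kPa

Δσ_z ≈ 8.81 kPa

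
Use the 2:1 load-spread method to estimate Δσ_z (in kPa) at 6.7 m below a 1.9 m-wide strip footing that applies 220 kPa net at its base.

Δσ_z ≈ 48.6 kPa

By the 2:1 method the load spreads at 1 horizontal : 2 vertical, so at depth z the loaded area has grown by z in each plan dimension:
Δσ = qB/(B+z) = 220×1.9/(1.9+6.7) = 48.605 kPa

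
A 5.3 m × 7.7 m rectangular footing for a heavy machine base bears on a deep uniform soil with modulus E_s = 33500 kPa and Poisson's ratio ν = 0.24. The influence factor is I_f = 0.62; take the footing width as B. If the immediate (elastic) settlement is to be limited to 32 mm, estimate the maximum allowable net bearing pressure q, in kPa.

S_e = q·B·(1−ν²)/E_s · I_f  ⇒  q = S_e·E_s / (B·(1−ν²)·I_f).
q = 0.032 × 33500 / (5.3 × 0.9424 × 0.62) = 346.2 kPa

q ≈ 346 kPa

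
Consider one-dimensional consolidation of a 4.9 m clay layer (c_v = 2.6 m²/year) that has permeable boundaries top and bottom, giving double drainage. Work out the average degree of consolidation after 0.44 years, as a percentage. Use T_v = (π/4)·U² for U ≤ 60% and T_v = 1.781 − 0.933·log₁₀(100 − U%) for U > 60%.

U ≈ 49.3 %

Drainage path length: H_d = H/2 = 2.45 m (double drainage).
T_v = c_v·t/H_d² = 2.6×0.44/2.45² = 0.19059.
T_v = 0.19059 corresponds to the U ≤ 60% branch:
U = √(4T_v/π) = 0.4926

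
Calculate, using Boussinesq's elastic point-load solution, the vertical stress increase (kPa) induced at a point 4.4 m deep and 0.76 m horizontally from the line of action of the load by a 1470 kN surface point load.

Boussinesq vertical stress below a point load on an elastic half-space:
Δσ_z = 3P/(2πz²) · [1 + (r/z)²]^(−5/2)
r/z = 0.76/4.4 = 0.17273; [1+(r/z)²]^(−5/2) = 0.92914.
Δσ_z = 3×1470/(2π×4.4²) × 0.92914 = 36.254 × 0.92914 = 33.69 kPa

Δσ_z ≈ 33.7 kPa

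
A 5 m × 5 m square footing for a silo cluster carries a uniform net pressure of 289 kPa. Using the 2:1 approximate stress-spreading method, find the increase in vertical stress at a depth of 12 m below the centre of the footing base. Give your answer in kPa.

By the 2:1 method the load spreads at 1 horizontal : 2 vertical, so at depth z the loaded area has grown by z in each plan dimension:
Δσ = qBL/((B+z)(L+z)) = 289×5×5/((5+12)(5+12)) = 25 kPa

Δσ_z ≈ 25 kPa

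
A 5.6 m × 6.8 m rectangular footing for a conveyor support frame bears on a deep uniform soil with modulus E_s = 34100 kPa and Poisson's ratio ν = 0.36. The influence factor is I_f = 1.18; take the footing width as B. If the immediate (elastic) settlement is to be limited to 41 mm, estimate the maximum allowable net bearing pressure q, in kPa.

q ≈ 243 kPa

S_e = q·B·(1−ν²)/E_s · I_f  ⇒  q = S_e·E_s / (B·(1−ν²)·I_f).
q = 0.041 × 34100 / (5.6 × 0.8704 × 1.18) = 243.1 kPa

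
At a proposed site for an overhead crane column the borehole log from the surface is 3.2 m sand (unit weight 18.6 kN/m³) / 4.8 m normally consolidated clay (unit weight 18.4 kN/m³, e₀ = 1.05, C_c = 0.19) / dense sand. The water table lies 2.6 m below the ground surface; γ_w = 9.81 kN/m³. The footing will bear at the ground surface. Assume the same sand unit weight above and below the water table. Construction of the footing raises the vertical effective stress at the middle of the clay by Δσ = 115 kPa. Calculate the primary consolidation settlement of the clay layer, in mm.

S_c ≈ 181 mm

Mid-depth of clay below the ground surface: z = 3.2 + 4.8/2 = 5.6 m.
Total vertical stress at mid-clay: σ_v = 18.6×3.2 + 18.4×2.4 = 103.68 kPa.
Pore pressure: u = 9.81×(5.6 − 2.6) = 29.43 kPa.
Initial effective stress: σ'_0 = σ_v − u = 103.68 − 29.43 = 74.25 kPa.
Final effective stress: σ'_f = σ'_0 + Δσ = 74.25 + 115 = 189.25 kPa.
Normally consolidated clay, so the full stress increment lies on the virgin compression line:
S_c = C_c·H/(1+e₀)·log₁₀(σ'_f/σ'_0) = 0.19×4.8/(1+1.05)×log₁₀(189.25/74.25)
    = 0.44488 × 0.40634 = 0.1808 m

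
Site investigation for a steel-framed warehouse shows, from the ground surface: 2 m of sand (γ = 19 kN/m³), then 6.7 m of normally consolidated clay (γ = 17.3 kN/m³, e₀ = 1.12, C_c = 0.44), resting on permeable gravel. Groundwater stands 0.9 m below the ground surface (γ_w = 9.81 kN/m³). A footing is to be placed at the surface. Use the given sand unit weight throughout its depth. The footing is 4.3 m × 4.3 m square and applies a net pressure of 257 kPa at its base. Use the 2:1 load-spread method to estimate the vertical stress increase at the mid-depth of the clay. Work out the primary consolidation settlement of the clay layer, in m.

S_c ≈ 0.411 m

Mid-depth of clay below the ground surface: z = 2 + 6.7/2 = 5.35 m.
Total vertical stress at mid-clay: σ_v = 19×2 + 17.3×3.35 = 95.955 kPa.
Pore pressure: u = 9.81×(5.35 − 0.9) = 43.655 kPa.
Initial effective stress: σ'_0 = σ_v − u = 95.955 − 43.655 = 52.3 kPa.
Stress increase at mid-clay by the 2:1 spreading method:
Δσ = qBL/((B+z)(L+z)) = 257×4.3×4.3/((4.3+5.35)(4.3+5.35)) = 51.029 kPa
Final effective stress: σ'_f = σ'_0 + Δσ = 52.3 + 51.029 = 103.33 kPa.
Normally consolidated clay, so the full stress increment lies on the virgin compression line:
S_c = C_c·H/(1+e₀)·log₁₀(σ'_f/σ'_0) = 0.44×6.7/(1+1.12)×log₁₀(103.33/52.3)
    = 1.3906 × 0.29572 = 0.4112 m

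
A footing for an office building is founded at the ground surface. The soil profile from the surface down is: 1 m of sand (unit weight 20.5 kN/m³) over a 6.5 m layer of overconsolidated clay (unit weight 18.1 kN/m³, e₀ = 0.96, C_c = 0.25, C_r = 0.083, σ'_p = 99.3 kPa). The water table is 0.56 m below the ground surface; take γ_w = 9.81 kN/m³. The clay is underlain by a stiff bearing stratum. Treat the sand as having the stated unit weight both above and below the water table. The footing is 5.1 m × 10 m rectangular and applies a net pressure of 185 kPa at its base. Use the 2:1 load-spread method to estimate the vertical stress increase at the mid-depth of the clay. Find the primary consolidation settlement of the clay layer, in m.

Mid-depth of clay below the ground surface: z = 1 + 6.5/2 = 4.25 m.
Total vertical stress at mid-clay: σ_v = 20.5×1 + 18.1×3.25 = 79.325 kPa.
Pore pressure: u = 9.81×(4.25 − 0.56) = 36.199 kPa.
Initial effective stress: σ'_0 = σ_v − u = 79.325 − 36.199 = 43.126 kPa.
Stress increase at mid-clay by the 2:1 spreading method:
Δσ = qBL/((B+z)(L+z)) = 185×5.1×10/((5.1+4.25)(10+4.25)) = 70.813 kPa
Final effective stress: σ'_f = 43.126 + 70.813 = 113.94 kPa.
σ'_f = 113.94 > σ'_p = 99.3 kPa, so the stress path crosses the preconsolidation pressure — recompression up to σ'_p, then virgin compression beyond:
S_c = H/(1+e₀)·[C_r·log₁₀(σ'_p/σ'_0) + C_c·log₁₀(σ'_f/σ'_p)]
    = 6.5/1.96 × [0.083×log₁₀(99.3/43.126) + 0.25×log₁₀(113.94/99.3)]
    = 3.3163 × [0.030063 + 0.014932] = 0.1492 m

S_c ≈ 0.149 m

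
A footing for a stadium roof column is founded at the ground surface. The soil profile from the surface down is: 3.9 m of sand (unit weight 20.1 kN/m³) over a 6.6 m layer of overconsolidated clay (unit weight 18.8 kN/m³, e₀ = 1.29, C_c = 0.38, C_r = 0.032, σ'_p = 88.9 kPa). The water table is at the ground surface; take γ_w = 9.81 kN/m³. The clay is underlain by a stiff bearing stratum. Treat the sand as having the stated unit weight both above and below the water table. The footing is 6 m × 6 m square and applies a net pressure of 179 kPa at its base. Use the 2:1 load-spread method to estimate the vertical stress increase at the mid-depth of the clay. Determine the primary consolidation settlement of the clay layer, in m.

Mid-depth of clay below the ground surface: z = 3.9 + 6.6/2 = 7.2 m.
Total vertical stress at mid-clay: σ_v = 20.1×3.9 + 18.8×3.3 = 140.43 kPa.
Pore pressure: u = 9.81×(7.2 − 0) = 70.632 kPa.
Initial effective stress: σ'_0 = σ_v − u = 140.43 − 70.632 = 69.798 kPa.
Stress increase at mid-clay by the 2:1 spreading method:
Δσ = qBL/((B+z)(L+z)) = 179×6×6/((6+7.2)(6+7.2)) = 36.983 kPa
Final effective stress: σ'_f = 69.798 + 36.983 = 106.78 kPa.
σ'_f = 106.78 > σ'_p = 88.9 kPa, so the stress path crosses the preconsolidation pressure — recompression up to σ'_p, then virgin compression beyond:
S_c = H/(1+e₀)·[C_r·log₁₀(σ'_p/σ'_0) + C_c·log₁₀(σ'_f/σ'_p)]
    = 6.6/2.29 × [0.032×log₁₀(88.9/69.798) + 0.38×log₁₀(106.78/88.9)]
    = 2.8821 × [0.0033619 + 0.030243] = 0.09685 m

S_c ≈ 0.0969 m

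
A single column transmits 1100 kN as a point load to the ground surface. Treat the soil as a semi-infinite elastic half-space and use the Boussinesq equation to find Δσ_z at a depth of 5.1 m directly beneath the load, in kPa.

Boussinesq vertical stress below a point load on an elastic half-space:
Δσ_z = 3P/(2πz²) · [1 + (r/z)²]^(−5/2)
r/z = 0/5.1 = 0; [1+(r/z)²]^(−5/2) = 1.
Δσ_z = 3×1100/(2π×5.1²) × 1 = 20.193 × 1 = 20.19 kPa

Δσ_z ≈ 20.2 kPa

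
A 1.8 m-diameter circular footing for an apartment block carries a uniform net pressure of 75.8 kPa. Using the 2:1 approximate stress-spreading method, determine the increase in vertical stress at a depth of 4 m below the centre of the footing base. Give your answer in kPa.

Δσ_z ≈ 7.3 kPa

By the 2:1 method the load spreads at 1 horizontal : 2 vertical, so at depth z the loaded area has grown by z in each plan dimension:
Δσ ≈ qD²/(D+z)² = 75.8×1.8²/(1.8+4)² = 7.3006 kPa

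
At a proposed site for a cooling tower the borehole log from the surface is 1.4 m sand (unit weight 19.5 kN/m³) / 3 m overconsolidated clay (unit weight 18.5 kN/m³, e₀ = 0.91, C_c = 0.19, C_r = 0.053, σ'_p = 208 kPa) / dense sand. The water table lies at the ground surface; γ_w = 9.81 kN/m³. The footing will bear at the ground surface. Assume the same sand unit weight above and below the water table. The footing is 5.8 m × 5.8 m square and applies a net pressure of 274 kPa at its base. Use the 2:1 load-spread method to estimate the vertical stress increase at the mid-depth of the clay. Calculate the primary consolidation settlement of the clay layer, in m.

S_c ≈ 0.0621 m

Mid-depth of clay below the ground surface: z = 1.4 + 3/2 = 2.9 m.
Total vertical stress at mid-clay: σ_v = 19.5×1.4 + 18.5×1.5 = 55.05 kPa.
Pore pressure: u = 9.81×(2.9 − 0) = 28.449 kPa.
Initial effective stress: σ'_0 = σ_v − u = 55.05 − 28.449 = 26.601 kPa.
Stress increase at mid-clay by the 2:1 spreading method:
Δσ = qBL/((B+z)(L+z)) = 274×5.8×5.8/((5.8+2.9)(5.8+2.9)) = 121.78 kPa
Final effective stress: σ'_f = 26.601 + 121.78 = 148.38 kPa.
σ'_f = 148.38 ≤ σ'_p = 208 kPa, so the clay remains overconsolidated and only the recompression index applies:
S_c = C_r·H/(1+e₀)·log₁₀(σ'_f/σ'_0) = 0.053×3/1.91×log₁₀(148.38/26.601)
    = 0.083247 × 0.74648 = 0.06214 m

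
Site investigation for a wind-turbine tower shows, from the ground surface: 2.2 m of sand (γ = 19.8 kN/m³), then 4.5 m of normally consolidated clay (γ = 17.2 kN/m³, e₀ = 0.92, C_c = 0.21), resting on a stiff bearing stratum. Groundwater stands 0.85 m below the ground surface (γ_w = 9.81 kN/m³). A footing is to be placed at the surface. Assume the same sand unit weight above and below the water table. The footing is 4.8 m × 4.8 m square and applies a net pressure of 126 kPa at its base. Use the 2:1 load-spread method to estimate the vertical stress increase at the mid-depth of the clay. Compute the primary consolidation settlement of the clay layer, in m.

Mid-depth of clay below the ground surface: z = 2.2 + 4.5/2 = 4.45 m.
Total vertical stress at mid-clay: σ_v = 19.8×2.2 + 17.2×2.25 = 82.26 kPa.
Pore pressure: u = 9.81×(4.45 − 0.85) = 35.316 kPa.
Initial effective stress: σ'_0 = σ_v − u = 82.26 − 35.316 = 46.944 kPa.
Stress increase at mid-clay by the 2:1 spreading method:
Δσ = qBL/((B+z)(L+z)) = 126×4.8×4.8/((4.8+4.45)(4.8+4.45)) = 33.929 kPa
Final effective stress: σ'_f = σ'_0 + Δσ = 46.944 + 33.929 = 80.873 kPa.
Normally consolidated clay, so the full stress increment lies on the virgin compression line:
S_c = C_c·H/(1+e₀)·log₁₀(σ'_f/σ'_0) = 0.21×4.5/(1+0.92)×log₁₀(80.873/46.944)
    = 0.49219 × 0.23622 = 0.1163 m

S_c ≈ 0.116 m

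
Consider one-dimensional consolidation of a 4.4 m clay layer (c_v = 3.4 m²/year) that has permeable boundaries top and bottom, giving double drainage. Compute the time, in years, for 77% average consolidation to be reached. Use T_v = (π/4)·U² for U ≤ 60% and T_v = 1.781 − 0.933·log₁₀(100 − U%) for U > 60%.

t ≈ 0.727 years

Drainage path length: H_d = H/2 = 2.2 m (double drainage).
U > 60%: T_v = 1.781 − 0.933·log₁₀(100 − 77) = 0.51051.
t = T_v·H_d²/c_v = 0.51051×2.2²/3.4 = 0.7267 years.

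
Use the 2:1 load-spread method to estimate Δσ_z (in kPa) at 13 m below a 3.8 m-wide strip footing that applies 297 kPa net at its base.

By the 2:1 method the load spreads at 1 horizontal : 2 vertical, so at depth z the loaded area has grown by z in each plan dimension:
Δσ = qB/(B+z) = 297×3.8/(3.8+13) = 67.179 kPa

Δσ_z ≈ 67.2 kPa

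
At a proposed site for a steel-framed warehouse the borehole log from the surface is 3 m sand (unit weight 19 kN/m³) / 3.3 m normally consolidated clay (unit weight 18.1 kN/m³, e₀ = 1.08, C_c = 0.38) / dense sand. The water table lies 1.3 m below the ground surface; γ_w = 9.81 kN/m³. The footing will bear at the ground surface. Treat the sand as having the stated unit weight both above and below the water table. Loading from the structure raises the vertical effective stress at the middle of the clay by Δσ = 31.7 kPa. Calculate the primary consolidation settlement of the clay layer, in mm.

S_c ≈ 121 mm

Mid-depth of clay below the ground surface: z = 3 + 3.3/2 = 4.65 m.
Total vertical stress at mid-clay: σ_v = 19×3 + 18.1×1.65 = 86.865 kPa.
Pore pressure: u = 9.81×(4.65 − 1.3) = 32.864 kPa.
Initial effective stress: σ'_0 = σ_v − u = 86.865 − 32.864 = 54.001 kPa.
Final effective stress: σ'_f = σ'_0 + Δσ = 54.001 + 31.7 = 85.701 kPa.
Normally consolidated clay, so the full stress increment lies on the virgin compression line:
S_c = C_c·H/(1+e₀)·log₁₀(σ'_f/σ'_0) = 0.38×3.3/(1+1.08)×log₁₀(85.701/54.001)
    = 0.60288 × 0.20058 = 0.1209 m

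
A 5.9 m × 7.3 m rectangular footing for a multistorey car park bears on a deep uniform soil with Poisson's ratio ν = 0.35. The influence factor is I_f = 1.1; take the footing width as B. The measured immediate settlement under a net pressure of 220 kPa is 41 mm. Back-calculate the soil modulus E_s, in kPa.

E_s ≈ 30600 kPa

S_e = q·B·(1−ν²)/E_s · I_f  ⇒  E_s = q·B·(1−ν²)·I_f / S_e.
E_s = 220 × 5.9 × 0.8775 × 1.1 / 0.041 = 30560 kPa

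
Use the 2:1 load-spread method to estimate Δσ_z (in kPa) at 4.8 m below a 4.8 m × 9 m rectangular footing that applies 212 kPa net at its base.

Δσ_z ≈ 69.1 kPa

By the 2:1 method the load spreads at 1 horizontal : 2 vertical, so at depth z the loaded area has grown by z in each plan dimension:
Δσ = qBL/((B+z)(L+z)) = 212×4.8×9/((4.8+4.8)(9+4.8)) = 69.13 kPa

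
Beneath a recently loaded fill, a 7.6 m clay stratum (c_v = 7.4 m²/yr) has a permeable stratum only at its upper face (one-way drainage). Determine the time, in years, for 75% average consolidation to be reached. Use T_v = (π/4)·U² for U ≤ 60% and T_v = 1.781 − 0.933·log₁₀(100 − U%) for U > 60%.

Drainage path length: H_d = H = 7.6 m (single drainage).
U > 60%: T_v = 1.781 − 0.933·log₁₀(100 − 75) = 0.47672.
t = T_v·H_d²/c_v = 0.47672×7.6²/7.4 = 3.721 years.

t ≈ 3.72 years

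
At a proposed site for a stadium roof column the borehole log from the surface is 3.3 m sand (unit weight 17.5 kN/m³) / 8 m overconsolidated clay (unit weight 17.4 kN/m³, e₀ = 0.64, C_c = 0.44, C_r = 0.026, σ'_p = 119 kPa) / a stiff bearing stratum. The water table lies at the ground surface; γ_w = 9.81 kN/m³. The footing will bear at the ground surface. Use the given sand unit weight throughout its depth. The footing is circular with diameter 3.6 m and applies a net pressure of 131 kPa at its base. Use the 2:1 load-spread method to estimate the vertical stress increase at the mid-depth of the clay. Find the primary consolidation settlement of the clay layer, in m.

Mid-depth of clay below the ground surface: z = 3.3 + 8/2 = 7.3 m.
Total vertical stress at mid-clay: σ_v = 17.5×3.3 + 17.4×4 = 127.35 kPa.
Pore pressure: u = 9.81×(7.3 − 0) = 71.613 kPa.
Initial effective stress: σ'_0 = σ_v − u = 127.35 − 71.613 = 55.737 kPa.
Stress increase at mid-clay by the 2:1 spreading method:
Δσ ≈ qD²/(D+z)² = 131×3.6²/(3.6+7.3)² = 14.29 kPa
Final effective stress: σ'_f = 55.737 + 14.29 = 70.027 kPa.
σ'_f = 70.027 ≤ σ'_p = 119 kPa, so the clay remains overconsolidated and only the recompression index applies:
S_c = C_r·H/(1+e₀)·log₁₀(σ'_f/σ'_0) = 0.026×8/1.64×log₁₀(70.027/55.737)
    = 0.12683 × 0.099122 = 0.01257 m

S_c ≈ 0.0126 m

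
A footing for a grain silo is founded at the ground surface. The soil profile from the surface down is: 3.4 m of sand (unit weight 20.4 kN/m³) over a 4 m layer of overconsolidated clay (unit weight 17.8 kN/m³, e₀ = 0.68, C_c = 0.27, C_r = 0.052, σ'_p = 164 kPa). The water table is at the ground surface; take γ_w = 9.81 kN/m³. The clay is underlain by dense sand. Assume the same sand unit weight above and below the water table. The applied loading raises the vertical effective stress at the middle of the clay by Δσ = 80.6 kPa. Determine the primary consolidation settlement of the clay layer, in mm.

S_c ≈ 50.3 mm

Mid-depth of clay below the ground surface: z = 3.4 + 4/2 = 5.4 m.
Total vertical stress at mid-clay: σ_v = 20.4×3.4 + 17.8×2 = 104.96 kPa.
Pore pressure: u = 9.81×(5.4 − 0) = 52.974 kPa.
Initial effective stress: σ'_0 = σ_v − u = 104.96 − 52.974 = 51.986 kPa.
Final effective stress: σ'_f = 51.986 + 80.6 = 132.59 kPa.
σ'_f = 132.59 ≤ σ'_p = 164 kPa, so the clay remains overconsolidated and only the recompression index applies:
S_c = C_r·H/(1+e₀)·log₁₀(σ'_f/σ'_0) = 0.052×4/1.68×log₁₀(132.59/51.986)
    = 0.12381 × 0.40662 = 0.05034 m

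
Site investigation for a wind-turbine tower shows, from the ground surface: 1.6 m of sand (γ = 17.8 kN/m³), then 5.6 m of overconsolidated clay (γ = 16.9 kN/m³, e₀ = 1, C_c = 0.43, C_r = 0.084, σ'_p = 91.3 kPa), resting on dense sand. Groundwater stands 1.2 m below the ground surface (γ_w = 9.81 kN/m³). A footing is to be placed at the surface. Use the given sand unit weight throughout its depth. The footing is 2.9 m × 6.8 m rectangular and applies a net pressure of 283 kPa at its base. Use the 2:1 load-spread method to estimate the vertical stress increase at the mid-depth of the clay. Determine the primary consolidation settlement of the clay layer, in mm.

Mid-depth of clay below the ground surface: z = 1.6 + 5.6/2 = 4.4 m.
Total vertical stress at mid-clay: σ_v = 17.8×1.6 + 16.9×2.8 = 75.8 kPa.
Pore pressure: u = 9.81×(4.4 − 1.2) = 31.392 kPa.
Initial effective stress: σ'_0 = σ_v − u = 75.8 − 31.392 = 44.408 kPa.
Stress increase at mid-clay by the 2:1 spreading method:
Δσ = qBL/((B+z)(L+z)) = 283×2.9×6.8/((2.9+4.4)(6.8+4.4)) = 68.258 kPa
Final effective stress: σ'_f = 44.408 + 68.258 = 112.67 kPa.
σ'_f = 112.67 > σ'_p = 91.3 kPa, so the stress path crosses the preconsolidation pressure — recompression up to σ'_p, then virgin compression beyond:
S_c = H/(1+e₀)·[C_r·log₁₀(σ'_p/σ'_0) + C_c·log₁₀(σ'_f/σ'_p)]
    = 5.6/2 × [0.084×log₁₀(91.3/44.408) + 0.43×log₁₀(112.67/91.3)]
    = 2.8 × [0.026293 + 0.039275] = 0.1836 m

S_c ≈ 184 mm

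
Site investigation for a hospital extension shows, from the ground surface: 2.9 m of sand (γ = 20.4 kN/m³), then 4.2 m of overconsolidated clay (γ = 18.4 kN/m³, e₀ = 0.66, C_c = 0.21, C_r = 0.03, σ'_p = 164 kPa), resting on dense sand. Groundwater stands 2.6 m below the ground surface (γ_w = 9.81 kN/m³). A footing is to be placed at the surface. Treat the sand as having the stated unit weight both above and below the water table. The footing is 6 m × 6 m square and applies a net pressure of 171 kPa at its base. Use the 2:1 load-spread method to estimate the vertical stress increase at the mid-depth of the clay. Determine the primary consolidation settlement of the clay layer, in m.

Mid-depth of clay below the ground surface: z = 2.9 + 4.2/2 = 5 m.
Total vertical stress at mid-clay: σ_v = 20.4×2.9 + 18.4×2.1 = 97.8 kPa.
Pore pressure: u = 9.81×(5 − 2.6) = 23.544 kPa.
Initial effective stress: σ'_0 = σ_v − u = 97.8 − 23.544 = 74.256 kPa.
Stress increase at mid-clay by the 2:1 spreading method:
Δσ = qBL/((B+z)(L+z)) = 171×6×6/((6+5)(6+5)) = 50.876 kPa
Final effective stress: σ'_f = 74.256 + 50.876 = 125.13 kPa.
σ'_f = 125.13 ≤ σ'_p = 164 kPa, so the clay remains overconsolidated and only the recompression index applies:
S_c = C_r·H/(1+e₀)·log₁₀(σ'_f/σ'_0) = 0.03×4.2/1.66×log₁₀(125.13/74.256)
    = 0.075903 × 0.22663 = 0.0172 m

S_c ≈ 0.0172 m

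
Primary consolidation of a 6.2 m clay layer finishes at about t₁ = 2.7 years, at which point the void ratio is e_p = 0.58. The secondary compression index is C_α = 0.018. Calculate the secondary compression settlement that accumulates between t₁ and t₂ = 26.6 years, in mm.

Secondary compression: S_s = C_α·H/(1+e_p)·log₁₀(t₂/t₁)
S_s = 0.018×6.2/(1+0.58)×log₁₀(26.6/2.7)
    = 0.07063 × 0.9935 = 0.07018 m

S_s ≈ 70.2 mm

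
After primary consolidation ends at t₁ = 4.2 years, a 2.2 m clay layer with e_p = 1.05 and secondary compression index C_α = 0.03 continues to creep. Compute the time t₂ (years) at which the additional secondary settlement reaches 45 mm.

S_s = C_α·H/(1+e_p)·log₁₀(t₂/t₁) ⇒ log₁₀(t₂/t₁) = S_s·(1+e_p)/(C_α·H).
log₁₀(t₂/t₁) = 0.045 × (1+1.05) / (0.03×2.2) = 1.398
t₂ = t₁ × 10^1.398 = 4.2 × 24.99 = 104.9 years

t₂ ≈ 105 years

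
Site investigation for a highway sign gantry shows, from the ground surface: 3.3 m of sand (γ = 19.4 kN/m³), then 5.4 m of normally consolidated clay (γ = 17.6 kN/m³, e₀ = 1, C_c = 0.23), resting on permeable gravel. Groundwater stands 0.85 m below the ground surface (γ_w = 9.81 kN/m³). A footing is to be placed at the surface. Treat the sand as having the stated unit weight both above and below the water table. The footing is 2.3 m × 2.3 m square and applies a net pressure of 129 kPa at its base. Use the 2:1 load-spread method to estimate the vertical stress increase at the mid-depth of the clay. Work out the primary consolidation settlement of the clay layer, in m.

Mid-depth of clay below the ground surface: z = 3.3 + 5.4/2 = 6 m.
Total vertical stress at mid-clay: σ_v = 19.4×3.3 + 17.6×2.7 = 111.54 kPa.
Pore pressure: u = 9.81×(6 − 0.85) = 50.522 kPa.
Initial effective stress: σ'_0 = σ_v − u = 111.54 − 50.522 = 61.018 kPa.
Stress increase at mid-clay by the 2:1 spreading method:
Δσ = qBL/((B+z)(L+z)) = 129×2.3×2.3/((2.3+6)(2.3+6)) = 9.9058 kPa
Final effective stress: σ'_f = σ'_0 + Δσ = 61.018 + 9.9058 = 70.924 kPa.
Normally consolidated clay, so the full stress increment lies on the virgin compression line:
S_c = C_c·H/(1+e₀)·log₁₀(σ'_f/σ'_0) = 0.23×5.4/(1+1)×log₁₀(70.924/61.018)
    = 0.621 × 0.065335 = 0.04057 m

S_c ≈ 0.0406 m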